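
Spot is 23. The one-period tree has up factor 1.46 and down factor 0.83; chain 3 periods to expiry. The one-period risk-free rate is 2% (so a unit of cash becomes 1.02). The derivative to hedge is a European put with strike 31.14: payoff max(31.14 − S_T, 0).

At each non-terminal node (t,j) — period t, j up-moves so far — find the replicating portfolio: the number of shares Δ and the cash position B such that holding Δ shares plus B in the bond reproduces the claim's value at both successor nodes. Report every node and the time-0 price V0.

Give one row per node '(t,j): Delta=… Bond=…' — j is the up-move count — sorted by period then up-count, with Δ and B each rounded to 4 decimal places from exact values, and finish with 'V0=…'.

(0,0): Delta=-0.5467 Bond=21.6792
(1,0): Delta=-0.7652 Bond=26.2828
(1,1): Delta=-0.2591 Bond=12.4560
(2,0): Delta=-1.0000 Bond=30.5294
(2,1): Delta=-0.4560 Bond=18.1915
(2,2): Delta=0.0000 Bond=0.0000
V0=9.1046

The replicating-portfolio and risk-neutral prices coincide; use p* = (1.02−0.83)/(1.46−0.83) = 0.3016 for the latter.
Terminal payoffs: V(3,0)=17.9889, V(3,1)=8.0067, V(3,2)=0.0000, V(3,3)=0.0000
(2,0): S=15.8447. Δ = (V_up−V_dn)/(S_up−S_dn) = (8.0067−17.9889)/(23.1333−13.1511) = -1.0000. V = [p*·8.0067 + (1−p*)·17.9889]/1.02 = 14.6847. B = V − Δ·S = 30.5294.
(2,1): S=27.8714. Δ = (V_up−V_dn)/(S_up−S_dn) = (0.0000−8.0067)/(40.6922−23.1333) = -0.4560. V = [p*·0.0000 + (1−p*)·8.0067]/1.02 = 5.4824. B = V − Δ·S = 18.1915.
(2,2): S=49.0268. Δ = (V_up−V_dn)/(S_up−S_dn) = (0.0000−0.0000)/(71.5791−40.6922) = 0.0000. V = [p*·0.0000 + (1−p*)·0.0000]/1.02 = 0.0000. B = V − Δ·S = 0.0000.
(1,0): S=19.0900. Δ = (V_up−V_dn)/(S_up−S_dn) = (5.4824−14.6847)/(27.8714−15.8447) = -0.7652. V = [p*·5.4824 + (1−p*)·14.6847]/1.02 = 11.6759. B = V − Δ·S = 26.2828.
(1,1): S=33.5800. Δ = (V_up−V_dn)/(S_up−S_dn) = (0.0000−5.4824)/(49.0268−27.8714) = -0.2591. V = [p*·0.0000 + (1−p*)·5.4824]/1.02 = 3.7539. B = V − Δ·S = 12.4560.
(0,0): S=23.0000. Δ = (V_up−V_dn)/(S_up−S_dn) = (3.7539−11.6759)/(33.5800−19.0900) = -0.5467. V = [p*·3.7539 + (1−p*)·11.6759]/1.02 = 9.1046. B = V − Δ·S = 21.6792.
Check: Δ(0,0)·S0 + B(0,0) = 9.1046 = V0.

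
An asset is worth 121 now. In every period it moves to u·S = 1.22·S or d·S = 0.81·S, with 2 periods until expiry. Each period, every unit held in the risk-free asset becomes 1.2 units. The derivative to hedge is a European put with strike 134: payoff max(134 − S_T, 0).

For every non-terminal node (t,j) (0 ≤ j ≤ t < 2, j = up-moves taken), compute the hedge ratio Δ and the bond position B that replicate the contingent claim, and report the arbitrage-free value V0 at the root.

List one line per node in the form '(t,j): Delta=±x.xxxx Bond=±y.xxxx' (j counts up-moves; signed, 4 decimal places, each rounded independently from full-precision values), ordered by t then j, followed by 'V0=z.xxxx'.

(0,0): Delta=-0.2635 Bond=32.8985
(1,0): Delta=-1.0000 Bond=111.6667
(1,1): Delta=-0.2384 Bond=35.7763
V0=1.0201

Under the risk-neutral measure, an up-move has probability p* = (R−d)/(u−d) = 0.9512 and values discount at R = 1.2.
Payoff layer (t=2): V(2,0)=54.6119, V(2,1)=14.4278, V(2,2)=0.0000
  t=1,j=0: stock 98.0100 → up 119.5722 (V=14.4278), down 79.3881 (V=54.6119). Price 13.6567; hedge Δ=-1.0000, bond B=111.6667.
  t=1,j=1: stock 147.6200 → up 180.0964 (V=0.0000), down 119.5722 (V=14.4278). Price 0.5865; hedge Δ=-0.2384, bond B=35.7763.
  t=0,j=0: stock 121.0000 → up 147.6200 (V=0.5865), down 98.0100 (V=13.6567). Price 1.0201; hedge Δ=-0.2635, bond B=32.8985.
The time-0 hedge costs 1.0201, which is the no-arbitrage price.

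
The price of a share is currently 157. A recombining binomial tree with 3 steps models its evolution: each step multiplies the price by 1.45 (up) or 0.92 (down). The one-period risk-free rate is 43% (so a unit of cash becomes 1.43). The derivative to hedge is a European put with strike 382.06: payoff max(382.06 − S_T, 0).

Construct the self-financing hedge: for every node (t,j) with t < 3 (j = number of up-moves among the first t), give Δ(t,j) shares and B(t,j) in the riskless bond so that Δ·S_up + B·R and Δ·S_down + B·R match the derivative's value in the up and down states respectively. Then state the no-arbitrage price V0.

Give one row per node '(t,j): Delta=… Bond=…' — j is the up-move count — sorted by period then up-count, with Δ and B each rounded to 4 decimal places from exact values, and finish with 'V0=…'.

(0,0): Delta=-0.4745 Bond=77.5715
(1,0): Delta=-1.0000 Bond=186.8355
(1,1): Delta=-0.4614 Bond=107.9504
(2,0): Delta=-1.0000 Bond=267.1748
(2,1): Delta=-1.0000 Bond=267.1748
(2,2): Delta=-0.4480 Bond=149.9454
V0=3.0805

The replicating-portfolio and risk-neutral prices coincide; use p* = (1.43−0.92)/(1.45−0.92) = 0.9623 for the latter.
Payoff layer (t=3): V(3,0)=259.8060, V(3,1)=189.3770, V(3,2)=78.3749, V(3,3)=0.0000
  t=2,j=0: stock 132.8848 → up 192.6830 (V=189.3770), down 122.2540 (V=259.8060). Price 134.2900; hedge Δ=-1.0000, bond B=267.1748.
  t=2,j=1: stock 209.4380 → up 303.6851 (V=78.3749), down 192.6830 (V=189.3770). Price 57.7368; hedge Δ=-1.0000, bond B=267.1748.
  t=2,j=2: stock 330.0925 → up 478.6341 (V=0.0000), down 303.6851 (V=78.3749). Price 2.0682; hedge Δ=-0.4480, bond B=149.9454.
  t=1,j=0: stock 144.4400 → up 209.4380 (V=57.7368), down 132.8848 (V=134.2900). Price 42.3955; hedge Δ=-1.0000, bond B=186.8355.
  t=1,j=1: stock 227.6500 → up 330.0925 (V=2.0682), down 209.4380 (V=57.7368). Price 2.9153; hedge Δ=-0.4614, bond B=107.9504.
  t=0,j=0: stock 157.0000 → up 227.6500 (V=2.9153), down 144.4400 (V=42.3955). Price 3.0805; hedge Δ=-0.4745, bond B=77.5715.
Root portfolio cost Δ·157+B reproduces V0=3.0805.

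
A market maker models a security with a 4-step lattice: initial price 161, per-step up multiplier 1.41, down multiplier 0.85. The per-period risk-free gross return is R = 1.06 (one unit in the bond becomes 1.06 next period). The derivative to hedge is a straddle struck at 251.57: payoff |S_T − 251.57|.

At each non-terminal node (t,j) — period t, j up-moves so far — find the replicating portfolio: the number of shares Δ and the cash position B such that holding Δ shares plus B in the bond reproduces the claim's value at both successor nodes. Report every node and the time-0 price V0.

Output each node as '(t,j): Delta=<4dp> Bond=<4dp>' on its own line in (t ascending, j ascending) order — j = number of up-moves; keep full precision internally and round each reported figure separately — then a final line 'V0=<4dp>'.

Since d<R<u, set p* = (R−d)/(u−d) = 0.3750; price each node as the discounted p*-expectation of its children.
At expiry t=4: V(4,0)=167.5270, V(4,1)=112.1575, V(4,2)=20.3092, V(4,3)=132.0508, V(4,4)=384.7892
  t=3,j=0: stock 98.8741 → up 139.4125 (V=112.1575), down 84.0430 (V=167.5270). Price 138.4561; hedge Δ=-1.0000, bond B=237.3302.
  t=3,j=1: stock 164.0147 → up 231.2608 (V=20.3092), down 139.4125 (V=112.1575). Price 73.3155; hedge Δ=-1.0000, bond B=237.3302.
  t=3,j=2: stock 272.0715 → up 383.6208 (V=132.0508), down 231.2608 (V=20.3092). Price 58.6909; hedge Δ=0.7334, bond B=-140.8476.
  t=3,j=3: stock 451.3186 → up 636.3592 (V=384.7892), down 383.6208 (V=132.0508). Price 213.9884; hedge Δ=1.0000, bond B=-237.3302.
  t=2,j=0: stock 116.3225 → up 164.0147 (V=73.3155), down 98.8741 (V=138.4561). Price 107.5739; hedge Δ=-1.0000, bond B=223.8964.
  t=2,j=1: stock 192.9585 → up 272.0715 (V=58.6909), down 164.0147 (V=73.3155). Price 63.9917; hedge Δ=-0.1353, bond B=90.1071.
  t=2,j=2: stock 320.0841 → up 451.3186 (V=213.9884), down 272.0715 (V=58.6909). Price 110.3089; hedge Δ=0.8664, bond B=-167.0081.
  t=1,j=0: stock 136.8500 → up 192.9585 (V=63.9917), down 116.3225 (V=107.5739). Price 86.0666; hedge Δ=-0.5687, bond B=163.8919.
  t=1,j=1: stock 227.0100 → up 320.0841 (V=110.3089), down 192.9585 (V=63.9917). Price 76.7554; hedge Δ=0.3643, bond B=-5.9539.
  t=0,j=0: stock 161.0000 → up 227.0100 (V=76.7554), down 136.8500 (V=86.0666). Price 77.9008; hedge Δ=-0.1033, bond B=94.5280.
Check: Δ(0,0)·S0 + B(0,0) = 77.9008 = V0.

(0,0): Delta=-0.1033 Bond=94.5280
(1,0): Delta=-0.5687 Bond=163.8919
(1,1): Delta=0.3643 Bond=-5.9539
(2,0): Delta=-1.0000 Bond=223.8964
(2,1): Delta=-0.1353 Bond=90.1071
(2,2): Delta=0.8664 Bond=-167.0081
(3,0): Delta=-1.0000 Bond=237.3302
(3,1): Delta=-1.0000 Bond=237.3302
(3,2): Delta=0.7334 Bond=-140.8476
(3,3): Delta=1.0000 Bond=-237.3302
V0=77.9008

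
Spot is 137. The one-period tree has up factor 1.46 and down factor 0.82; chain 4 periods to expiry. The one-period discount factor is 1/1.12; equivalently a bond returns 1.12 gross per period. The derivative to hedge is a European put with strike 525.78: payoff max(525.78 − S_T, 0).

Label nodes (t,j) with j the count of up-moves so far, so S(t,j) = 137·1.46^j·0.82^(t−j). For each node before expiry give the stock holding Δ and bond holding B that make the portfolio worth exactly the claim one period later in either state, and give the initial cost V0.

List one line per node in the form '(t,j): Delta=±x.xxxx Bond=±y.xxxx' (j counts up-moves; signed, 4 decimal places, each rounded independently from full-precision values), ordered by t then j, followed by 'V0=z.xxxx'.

(0,0): Delta=-0.9191 Bond=326.0321
(1,0): Delta=-1.0000 Bond=374.2398
(1,1): Delta=-0.8677 Bond=354.8608
(2,0): Delta=-1.0000 Bond=419.1486
(2,1): Delta=-1.0000 Bond=419.1486
(2,2): Delta=-0.7834 Bond=372.8457
(3,0): Delta=-1.0000 Bond=469.4464
(3,1): Delta=-1.0000 Bond=469.4464
(3,2): Delta=-1.0000 Bond=469.4464
(3,3): Delta=-0.6456 Bond=358.8134
V0=200.1100

No-arbitrage ⇒ martingale measure with p* = (R−d)/(u−d) = 0.4688.
Terminal values V(4,·): V(4,0)=463.8393, V(4,1)=415.4954, V(4,2)=329.4196, V(4,3)=176.1626, V(4,4)=0.0000
Node (3,0) S=75.5374: V=(p*·415.4954+(1−p*)·463.8393)/1.12=393.9090; Δ=(415.4954−463.8393)/(110.2846−61.9407)=-1.0000; B=V−Δ·S=469.4464
Node (3,1) S=134.4934: V=(p*·329.4196+(1−p*)·415.4954)/1.12=334.9530; Δ=(329.4196−415.4954)/(196.3604−110.2846)=-1.0000; B=V−Δ·S=469.4464
Node (3,2) S=239.4639: V=(p*·176.1626+(1−p*)·329.4196)/1.12=229.9825; Δ=(176.1626−329.4196)/(349.6174−196.3604)=-1.0000; B=V−Δ·S=469.4464
Node (3,3) S=426.3626: V=(p*·0.0000+(1−p*)·176.1626)/1.12=83.5593; Δ=(0.0000−176.1626)/(622.4894−349.6174)=-0.6456; B=V−Δ·S=358.8134
Node (2,0) S=92.1188: V=(p*·334.9530+(1−p*)·393.9090)/1.12=327.0298; Δ=(334.9530−393.9090)/(134.4934−75.5374)=-1.0000; B=V−Δ·S=419.1486
Node (2,1) S=164.0164: V=(p*·229.9825+(1−p*)·334.9530)/1.12=255.1322; Δ=(229.9825−334.9530)/(239.4639−134.4934)=-1.0000; B=V−Δ·S=419.1486
Node (2,2) S=292.0292: V=(p*·83.5593+(1−p*)·229.9825)/1.12=144.0595; Δ=(83.5593−229.9825)/(426.3626−239.4639)=-0.7834; B=V−Δ·S=372.8457
Node (1,0) S=112.3400: V=(p*·255.1322+(1−p*)·327.0298)/1.12=261.8998; Δ=(255.1322−327.0298)/(164.0164−92.1188)=-1.0000; B=V−Δ·S=374.2398
Node (1,1) S=200.0200: V=(p*·144.0595+(1−p*)·255.1322)/1.12=181.3097; Δ=(144.0595−255.1322)/(292.0292−164.0164)=-0.8677; B=V−Δ·S=354.8608
Node (0,0) S=137.0000: V=(p*·181.3097+(1−p*)·261.8998)/1.12=200.1100; Δ=(181.3097−261.8998)/(200.0200−112.3400)=-0.9191; B=V−Δ·S=326.0321
Root portfolio cost Δ·137+B reproduces V0=200.1100.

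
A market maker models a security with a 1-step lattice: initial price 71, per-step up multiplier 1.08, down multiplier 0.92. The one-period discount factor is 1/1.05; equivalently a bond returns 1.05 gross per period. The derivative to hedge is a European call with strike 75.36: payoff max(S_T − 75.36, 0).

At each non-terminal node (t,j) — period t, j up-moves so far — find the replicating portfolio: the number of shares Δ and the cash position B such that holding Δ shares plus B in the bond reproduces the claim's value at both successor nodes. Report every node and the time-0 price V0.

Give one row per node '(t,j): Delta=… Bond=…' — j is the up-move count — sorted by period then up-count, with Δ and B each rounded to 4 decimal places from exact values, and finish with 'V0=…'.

Under the risk-neutral measure, an up-move has probability p* = (R−d)/(u−d) = 0.8125 and values discount at R = 1.05.
At expiry t=1: V(1,0)=0.0000, V(1,1)=1.3200
(0,0): S=71.0000. Δ = (V_up−V_dn)/(S_up−S_dn) = (1.3200−0.0000)/(76.6800−65.3200) = 0.1162. V = [p*·1.3200 + (1−p*)·0.0000]/1.05 = 1.0214. B = V − Δ·S = -7.2286.
Each (Δ,B) replicates both successor values, so the strategy is self-financing and V0 is arbitrage-free.

(0,0): Delta=0.1162 Bond=-7.2286
V0=1.0214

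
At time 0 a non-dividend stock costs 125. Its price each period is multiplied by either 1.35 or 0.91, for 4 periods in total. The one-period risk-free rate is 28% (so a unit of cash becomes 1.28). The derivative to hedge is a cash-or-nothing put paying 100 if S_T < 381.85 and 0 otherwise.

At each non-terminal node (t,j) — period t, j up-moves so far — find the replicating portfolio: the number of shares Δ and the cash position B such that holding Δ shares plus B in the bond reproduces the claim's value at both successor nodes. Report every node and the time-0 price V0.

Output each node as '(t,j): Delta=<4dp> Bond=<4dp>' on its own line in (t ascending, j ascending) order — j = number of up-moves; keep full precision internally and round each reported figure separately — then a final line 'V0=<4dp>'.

(0,0): Delta=-0.5155 Bond=83.0667
(1,0): Delta=0.0000 Bond=47.6837
(1,1): Delta=-0.5813 Bond=117.4197
(2,0): Delta=0.0000 Bond=61.0352
(2,1): Delta=0.0000 Bond=61.0352
(2,2): Delta=-0.6554 Bond=167.1846
(3,0): Delta=0.0000 Bond=78.1250
(3,1): Delta=0.0000 Bond=78.1250
(3,2): Delta=0.0000 Bond=78.1250
(3,3): Delta=-0.7390 Bond=239.7017
V0=18.6253

The replicating-portfolio and risk-neutral prices coincide; use p* = (1.28−0.91)/(1.35−0.91) = 0.8409 for the latter.
Terminal values V(4,·): V(4,0)=100.0000, V(4,1)=100.0000, V(4,2)=100.0000, V(4,3)=100.0000, V(4,4)=0.0000
  t=3,j=0: stock 94.1964 → up 127.1651 (V=100.0000), down 85.7187 (V=100.0000). Price 78.1250; hedge Δ=0.0000, bond B=78.1250.
  t=3,j=1: stock 139.7419 → up 188.6515 (V=100.0000), down 127.1651 (V=100.0000). Price 78.1250; hedge Δ=0.0000, bond B=78.1250.
  t=3,j=2: stock 207.3094 → up 279.8677 (V=100.0000), down 188.6515 (V=100.0000). Price 78.1250; hedge Δ=0.0000, bond B=78.1250.
  t=3,j=3: stock 307.5469 → up 415.1883 (V=0.0000), down 279.8677 (V=100.0000). Price 12.4290; hedge Δ=-0.7390, bond B=239.7017.
  t=2,j=0: stock 103.5125 → up 139.7419 (V=78.1250), down 94.1964 (V=78.1250). Price 61.0352; hedge Δ=0.0000, bond B=61.0352.
  t=2,j=1: stock 153.5625 → up 207.3094 (V=78.1250), down 139.7419 (V=78.1250). Price 61.0352; hedge Δ=0.0000, bond B=61.0352.
  t=2,j=2: stock 227.8125 → up 307.5469 (V=12.4290), down 207.3094 (V=78.1250). Price 17.8755; hedge Δ=-0.6554, bond B=167.1846.
  t=1,j=0: stock 113.7500 → up 153.5625 (V=61.0352), down 103.5125 (V=61.0352). Price 47.6837; hedge Δ=0.0000, bond B=47.6837.
  t=1,j=1: stock 168.7500 → up 227.8125 (V=17.8755), down 153.5625 (V=61.0352). Price 19.3295; hedge Δ=-0.5813, bond B=117.4197.
  t=0,j=0: stock 125.0000 → up 168.7500 (V=19.3295), down 113.7500 (V=47.6837). Price 18.6253; hedge Δ=-0.5155, bond B=83.0667.
Each (Δ,B) replicates both successor values, so the strategy is self-financing and V0 is arbitrage-free.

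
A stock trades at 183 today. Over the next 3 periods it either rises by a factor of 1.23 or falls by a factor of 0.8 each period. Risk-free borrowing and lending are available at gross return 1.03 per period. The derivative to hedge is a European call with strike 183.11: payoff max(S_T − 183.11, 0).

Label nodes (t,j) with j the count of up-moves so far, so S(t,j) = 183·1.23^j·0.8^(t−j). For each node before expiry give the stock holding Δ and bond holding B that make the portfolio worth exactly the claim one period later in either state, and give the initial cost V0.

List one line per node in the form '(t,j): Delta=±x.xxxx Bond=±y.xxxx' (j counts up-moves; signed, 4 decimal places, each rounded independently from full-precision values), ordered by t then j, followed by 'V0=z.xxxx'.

The replicating-portfolio and risk-neutral prices coincide; use p* = (1.03−0.8)/(1.23−0.8) = 0.5349 for the latter.
Payoff layer (t=3): V(3,0)=0.0000, V(3,1)=0.0000, V(3,2)=38.3786, V(3,3)=157.4287
(2,0): S=117.1200. Δ = (V_up−V_dn)/(S_up−S_dn) = (0.0000−0.0000)/(144.0576−93.6960) = 0.0000. V = [p*·0.0000 + (1−p*)·0.0000]/1.03 = 0.0000. B = V − Δ·S = 0.0000.
(2,1): S=180.0720. Δ = (V_up−V_dn)/(S_up−S_dn) = (38.3786−0.0000)/(221.4886−144.0576) = 0.4956. V = [p*·38.3786 + (1−p*)·0.0000]/1.03 = 19.9302. B = V − Δ·S = -69.3223.
(2,2): S=276.8607. Δ = (V_up−V_dn)/(S_up−S_dn) = (157.4287−38.3786)/(340.5387−221.4886) = 1.0000. V = [p*·157.4287 + (1−p*)·38.3786]/1.03 = 99.0840. B = V − Δ·S = -177.7767.
(1,0): S=146.4000. Δ = (V_up−V_dn)/(S_up−S_dn) = (19.9302−0.0000)/(180.0720−117.1200) = 0.3166. V = [p*·19.9302 + (1−p*)·0.0000]/1.03 = 10.3498. B = V − Δ·S = -35.9994.
(1,1): S=225.0900. Δ = (V_up−V_dn)/(S_up−S_dn) = (99.0840−19.9302)/(276.8607−180.0720) = 0.8178. V = [p*·99.0840 + (1−p*)·19.9302]/1.03 = 60.4546. B = V − Δ·S = -123.6241.
(0,0): S=183.0000. Δ = (V_up−V_dn)/(S_up−S_dn) = (60.4546−10.3498)/(225.0900−146.4000) = 0.6367. V = [p*·60.4546 + (1−p*)·10.3498]/1.03 = 36.0680. B = V − Δ·S = -80.4548.
Root portfolio cost Δ·183+B reproduces V0=36.0680.

(0,0): Delta=0.6367 Bond=-80.4548
(1,0): Delta=0.3166 Bond=-35.9994
(1,1): Delta=0.8178 Bond=-123.6241
(2,0): Delta=0.0000 Bond=0.0000
(2,1): Delta=0.4956 Bond=-69.3223
(2,2): Delta=1.0000 Bond=-177.7767
V0=36.0680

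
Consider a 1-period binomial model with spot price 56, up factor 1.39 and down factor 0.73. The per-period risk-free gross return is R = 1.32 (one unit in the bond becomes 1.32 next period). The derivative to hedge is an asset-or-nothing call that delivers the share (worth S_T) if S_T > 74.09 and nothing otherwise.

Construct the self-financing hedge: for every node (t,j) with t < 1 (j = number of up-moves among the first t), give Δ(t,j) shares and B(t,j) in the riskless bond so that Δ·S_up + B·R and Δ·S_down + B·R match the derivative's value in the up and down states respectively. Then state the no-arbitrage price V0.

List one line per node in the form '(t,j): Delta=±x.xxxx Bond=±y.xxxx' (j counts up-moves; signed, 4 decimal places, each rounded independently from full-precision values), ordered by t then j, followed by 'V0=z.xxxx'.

The replicating-portfolio and risk-neutral prices coincide; use p* = (1.32−0.73)/(1.39−0.73) = 0.8939 for the latter.
Terminal payoffs: V(1,0)=0.0000, V(1,1)=77.8400
  t=0,j=0: stock 56.0000 → up 77.8400 (V=77.8400), down 40.8800 (V=0.0000). Price 52.7153; hedge Δ=2.1061, bond B=-65.2241.
The time-0 hedge costs 52.7153, which is the no-arbitrage price.

(0,0): Delta=2.1061 Bond=-65.2241
V0=52.7153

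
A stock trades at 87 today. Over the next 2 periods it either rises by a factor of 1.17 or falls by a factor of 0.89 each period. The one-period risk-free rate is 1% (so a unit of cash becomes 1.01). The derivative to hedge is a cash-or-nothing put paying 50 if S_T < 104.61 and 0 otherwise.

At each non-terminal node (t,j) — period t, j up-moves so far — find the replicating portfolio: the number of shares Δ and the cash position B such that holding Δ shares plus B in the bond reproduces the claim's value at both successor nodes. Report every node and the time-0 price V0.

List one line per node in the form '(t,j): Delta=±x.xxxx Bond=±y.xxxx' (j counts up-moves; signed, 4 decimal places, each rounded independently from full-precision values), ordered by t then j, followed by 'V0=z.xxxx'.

(0,0): Delta=-0.8710 Bond=115.7850
(1,0): Delta=0.0000 Bond=49.5050
(1,1): Delta=-1.7543 Bond=206.8600
V0=40.0121

Since d<R<u, set p* = (R−d)/(u−d) = 0.4286; price each node as the discounted p*-expectation of its children.
Terminal values V(2,·): V(2,0)=50.0000, V(2,1)=50.0000, V(2,2)=0.0000
  t=1,j=0: stock 77.4300 → up 90.5931 (V=50.0000), down 68.9127 (V=50.0000). Price 49.5050; hedge Δ=0.0000, bond B=49.5050.
  t=1,j=1: stock 101.7900 → up 119.0943 (V=0.0000), down 90.5931 (V=50.0000). Price 28.2885; hedge Δ=-1.7543, bond B=206.8600.
  t=0,j=0: stock 87.0000 → up 101.7900 (V=28.2885), down 77.4300 (V=49.5050). Price 40.0121; hedge Δ=-0.8710, bond B=115.7850.
Check: Δ(0,0)·S0 + B(0,0) = 40.0121 = V0.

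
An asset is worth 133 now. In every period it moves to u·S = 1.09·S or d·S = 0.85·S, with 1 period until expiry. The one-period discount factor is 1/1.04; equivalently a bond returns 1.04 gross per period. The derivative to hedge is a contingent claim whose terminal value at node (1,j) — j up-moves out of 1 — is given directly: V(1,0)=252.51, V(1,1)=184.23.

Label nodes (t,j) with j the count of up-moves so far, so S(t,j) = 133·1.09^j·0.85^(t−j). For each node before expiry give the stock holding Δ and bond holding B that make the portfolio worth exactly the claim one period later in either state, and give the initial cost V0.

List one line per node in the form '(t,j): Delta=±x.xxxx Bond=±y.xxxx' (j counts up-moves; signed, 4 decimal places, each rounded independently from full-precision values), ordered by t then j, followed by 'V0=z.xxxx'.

Risk-neutral probability p* = (R−d)/(u−d) = (1.04−0.85)/(1.09−0.85) = 0.7917.
At expiry t=1: V(1,0)=252.5100, V(1,1)=184.2300
(0,0): S=133.0000. Δ = (V_up−V_dn)/(S_up−S_dn) = (184.2300−252.5100)/(144.9700−113.0500) = -2.1391. V = [p*·184.2300 + (1−p*)·252.5100]/1.04 = 190.8221. B = V − Δ·S = 475.3221.
Root portfolio cost Δ·133+B reproduces V0=190.8221.

(0,0): Delta=-2.1391 Bond=475.3221
V0=190.8221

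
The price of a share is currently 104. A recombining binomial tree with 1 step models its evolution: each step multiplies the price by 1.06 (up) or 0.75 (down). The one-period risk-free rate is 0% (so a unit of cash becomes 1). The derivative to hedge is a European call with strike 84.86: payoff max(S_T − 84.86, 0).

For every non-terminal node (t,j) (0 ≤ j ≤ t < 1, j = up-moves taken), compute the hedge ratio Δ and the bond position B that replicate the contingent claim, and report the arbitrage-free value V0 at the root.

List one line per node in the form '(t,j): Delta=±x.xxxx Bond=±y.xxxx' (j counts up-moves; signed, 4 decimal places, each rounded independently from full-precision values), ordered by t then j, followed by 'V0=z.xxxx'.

(0,0): Delta=0.7872 Bond=-61.4032
V0=20.4677

No-arbitrage ⇒ martingale measure with p* = (R−d)/(u−d) = 0.8065.
At expiry t=1: V(1,0)=0.0000, V(1,1)=25.3800
Node (0,0) S=104.0000: V=(p*·25.3800+(1−p*)·0.0000)/1=20.4677; Δ=(25.3800−0.0000)/(110.2400−78.0000)=0.7872; B=V−Δ·S=-61.4032
The time-0 hedge costs 20.4677, which is the no-arbitrage price.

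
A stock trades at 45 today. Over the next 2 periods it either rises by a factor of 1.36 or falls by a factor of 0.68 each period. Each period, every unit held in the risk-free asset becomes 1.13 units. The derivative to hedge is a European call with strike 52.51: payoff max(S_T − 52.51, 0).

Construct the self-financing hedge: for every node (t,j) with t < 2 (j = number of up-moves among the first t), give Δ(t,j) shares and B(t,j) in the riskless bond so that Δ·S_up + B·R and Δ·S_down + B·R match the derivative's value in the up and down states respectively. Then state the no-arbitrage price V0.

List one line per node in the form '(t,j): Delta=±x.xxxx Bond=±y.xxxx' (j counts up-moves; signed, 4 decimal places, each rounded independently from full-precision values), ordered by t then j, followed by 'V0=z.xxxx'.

No-arbitrage ⇒ martingale measure with p* = (R−d)/(u−d) = 0.6618.
Terminal payoffs: V(2,0)=0.0000, V(2,1)=0.0000, V(2,2)=30.7220
  t=1,j=0: stock 30.6000 → up 41.6160 (V=0.0000), down 20.8080 (V=0.0000). Price 0.0000; hedge Δ=0.0000, bond B=0.0000.
  t=1,j=1: stock 61.2000 → up 83.2320 (V=30.7220), down 41.6160 (V=0.0000). Price 17.9918; hedge Δ=0.7382, bond B=-27.1876.
  t=0,j=0: stock 45.0000 → up 61.2000 (V=17.9918), down 30.6000 (V=0.0000). Price 10.5366; hedge Δ=0.5880, bond B=-15.9219.
Root portfolio cost Δ·45+B reproduces V0=10.5366.

(0,0): Delta=0.5880 Bond=-15.9219
(1,0): Delta=0.0000 Bond=0.0000
(1,1): Delta=0.7382 Bond=-27.1876
V0=10.5366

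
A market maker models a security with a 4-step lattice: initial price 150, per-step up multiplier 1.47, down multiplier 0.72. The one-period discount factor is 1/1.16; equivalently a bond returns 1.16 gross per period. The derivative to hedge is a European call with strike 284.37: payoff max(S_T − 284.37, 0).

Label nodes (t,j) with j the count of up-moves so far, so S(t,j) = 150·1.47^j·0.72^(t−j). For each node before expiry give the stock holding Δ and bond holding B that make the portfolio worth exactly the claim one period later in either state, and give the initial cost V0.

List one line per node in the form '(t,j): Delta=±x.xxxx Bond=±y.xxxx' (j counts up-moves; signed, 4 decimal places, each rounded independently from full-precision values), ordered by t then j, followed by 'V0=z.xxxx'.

(0,0): Delta=0.5536 Bond=-44.9935
(1,0): Delta=0.1853 Bond=-12.4245
(1,1): Delta=0.6806 Bond=-80.2108
(2,0): Delta=0.0000 Bond=0.0000
(2,1): Delta=0.2493 Bond=-24.5665
(2,2): Delta=0.8295 Bond=-141.2904
(3,0): Delta=0.0000 Bond=0.0000
(3,1): Delta=0.0000 Bond=0.0000
(3,2): Delta=0.3353 Bond=-48.5747
(3,3): Delta=1.0000 Bond=-245.1466
V0=38.0415

No-arbitrage ⇒ martingale measure with p* = (R−d)/(u−d) = 0.5867.
Payoff layer (t=4): V(4,0)=0.0000, V(4,1)=0.0000, V(4,2)=0.0000, V(4,3)=58.6945, V(4,4)=416.0533
(3,0): S=55.9872. Δ = (V_up−V_dn)/(S_up−S_dn) = (0.0000−0.0000)/(82.3012−40.3108) = 0.0000. V = [p*·0.0000 + (1−p*)·0.0000]/1.16 = 0.0000. B = V − Δ·S = 0.0000.
(3,1): S=114.3072. Δ = (V_up−V_dn)/(S_up−S_dn) = (0.0000−0.0000)/(168.0316−82.3012) = 0.0000. V = [p*·0.0000 + (1−p*)·0.0000]/1.16 = 0.0000. B = V − Δ·S = 0.0000.
(3,2): S=233.3772. Δ = (V_up−V_dn)/(S_up−S_dn) = (58.6945−0.0000)/(343.0645−168.0316) = 0.3353. V = [p*·58.6945 + (1−p*)·0.0000]/1.16 = 29.6846. B = V − Δ·S = -48.5747.
(3,3): S=476.4785. Δ = (V_up−V_dn)/(S_up−S_dn) = (416.0533−58.6945)/(700.4233−343.0645) = 1.0000. V = [p*·416.0533 + (1−p*)·58.6945]/1.16 = 231.3319. B = V − Δ·S = -245.1466.
(2,0): S=77.7600. Δ = (V_up−V_dn)/(S_up−S_dn) = (0.0000−0.0000)/(114.3072−55.9872) = 0.0000. V = [p*·0.0000 + (1−p*)·0.0000]/1.16 = 0.0000. B = V − Δ·S = 0.0000.
(2,1): S=158.7600. Δ = (V_up−V_dn)/(S_up−S_dn) = (29.6846−0.0000)/(233.3772−114.3072) = 0.2493. V = [p*·29.6846 + (1−p*)·0.0000]/1.16 = 15.0129. B = V − Δ·S = -24.5665.
(2,2): S=324.1350. Δ = (V_up−V_dn)/(S_up−S_dn) = (231.3319−29.6846)/(476.4784−233.3772) = 0.8295. V = [p*·231.3319 + (1−p*)·29.6846]/1.16 = 127.5727. B = V − Δ·S = -141.2904.
(1,0): S=108.0000. Δ = (V_up−V_dn)/(S_up−S_dn) = (15.0129−0.0000)/(158.7600−77.7600) = 0.1853. V = [p*·15.0129 + (1−p*)·0.0000]/1.16 = 7.5927. B = V − Δ·S = -12.4245.
(1,1): S=220.5000. Δ = (V_up−V_dn)/(S_up−S_dn) = (127.5727−15.0129)/(324.1350−158.7600) = 0.6806. V = [p*·127.5727 + (1−p*)·15.0129]/1.16 = 69.8689. B = V − Δ·S = -80.2108.
(0,0): S=150.0000. Δ = (V_up−V_dn)/(S_up−S_dn) = (69.8689−7.5927)/(220.5000−108.0000) = 0.5536. V = [p*·69.8689 + (1−p*)·7.5927]/1.16 = 38.0415. B = V − Δ·S = -44.9935.
Each (Δ,B) replicates both successor values, so the strategy is self-financing and V0 is arbitrage-free.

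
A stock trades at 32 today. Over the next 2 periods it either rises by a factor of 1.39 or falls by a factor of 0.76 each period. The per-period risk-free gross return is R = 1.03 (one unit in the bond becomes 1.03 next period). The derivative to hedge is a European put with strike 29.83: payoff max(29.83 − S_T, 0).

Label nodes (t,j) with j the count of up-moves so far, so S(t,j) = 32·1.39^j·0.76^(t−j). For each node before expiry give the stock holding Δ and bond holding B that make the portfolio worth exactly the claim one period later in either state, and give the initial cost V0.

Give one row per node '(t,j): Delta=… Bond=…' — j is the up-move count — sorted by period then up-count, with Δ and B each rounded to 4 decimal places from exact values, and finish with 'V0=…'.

(0,0): Delta=-0.3123 Bond=13.4845
(1,0): Delta=-0.7406 Bond=24.3058
(1,1): Delta=0.0000 Bond=0.0000
V0=3.4924

Under the risk-neutral measure, an up-move has probability p* = (R−d)/(u−d) = 0.4286 and values discount at R = 1.03.
At expiry t=2: V(2,0)=11.3468, V(2,1)=0.0000, V(2,2)=0.0000
  t=1,j=0: stock 24.3200 → up 33.8048 (V=0.0000), down 18.4832 (V=11.3468). Price 6.2950; hedge Δ=-0.7406, bond B=24.3058.
  t=1,j=1: stock 44.4800 → up 61.8272 (V=0.0000), down 33.8048 (V=0.0000). Price 0.0000; hedge Δ=0.0000, bond B=0.0000.
  t=0,j=0: stock 32.0000 → up 44.4800 (V=0.0000), down 24.3200 (V=6.2950). Price 3.4924; hedge Δ=-0.3123, bond B=13.4845.
Self-financing check: at every node Δ·S+B equals the discounted successor values.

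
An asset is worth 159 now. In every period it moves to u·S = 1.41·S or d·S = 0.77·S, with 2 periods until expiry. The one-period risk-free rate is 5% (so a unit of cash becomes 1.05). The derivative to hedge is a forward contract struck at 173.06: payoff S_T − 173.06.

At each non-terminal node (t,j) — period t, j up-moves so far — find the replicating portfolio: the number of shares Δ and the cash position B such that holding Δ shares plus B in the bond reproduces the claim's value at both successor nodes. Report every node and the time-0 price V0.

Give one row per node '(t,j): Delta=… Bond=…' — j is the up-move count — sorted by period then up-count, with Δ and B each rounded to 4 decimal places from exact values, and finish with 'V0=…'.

(0,0): Delta=1.0000 Bond=-156.9705
(1,0): Delta=1.0000 Bond=-164.8190
(1,1): Delta=1.0000 Bond=-164.8190
V0=2.0295

The replicating-portfolio and risk-neutral prices coincide; use p* = (1.05−0.77)/(1.41−0.77) = 0.4375 for the latter.
Terminal values V(2,·): V(2,0)=-78.7889, V(2,1)=-0.4337, V(2,2)=143.0479
  t=1,j=0: stock 122.4300 → up 172.6263 (V=-0.4337), down 94.2711 (V=-78.7889). Price -42.3890; hedge Δ=1.0000, bond B=-164.8190.
  t=1,j=1: stock 224.1900 → up 316.1079 (V=143.0479), down 172.6263 (V=-0.4337). Price 59.3710; hedge Δ=1.0000, bond B=-164.8190.
  t=0,j=0: stock 159.0000 → up 224.1900 (V=59.3710), down 122.4300 (V=-42.3890). Price 2.0295; hedge Δ=1.0000, bond B=-156.9705.
Root portfolio cost Δ·159+B reproduces V0=2.0295.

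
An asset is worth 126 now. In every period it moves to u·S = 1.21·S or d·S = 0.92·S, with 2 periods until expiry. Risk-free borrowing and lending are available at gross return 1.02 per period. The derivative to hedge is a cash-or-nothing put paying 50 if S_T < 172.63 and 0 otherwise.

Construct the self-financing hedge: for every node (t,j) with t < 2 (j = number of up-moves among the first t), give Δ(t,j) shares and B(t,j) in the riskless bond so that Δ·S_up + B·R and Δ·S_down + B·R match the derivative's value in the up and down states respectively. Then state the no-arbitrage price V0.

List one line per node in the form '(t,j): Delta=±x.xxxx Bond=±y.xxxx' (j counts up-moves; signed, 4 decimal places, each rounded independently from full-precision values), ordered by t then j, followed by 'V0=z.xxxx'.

Under the risk-neutral measure, an up-move has probability p* = (R−d)/(u−d) = 0.3448 and values discount at R = 1.02.
Terminal payoffs: V(2,0)=50.0000, V(2,1)=50.0000, V(2,2)=0.0000
(1,0): S=115.9200. Δ = (V_up−V_dn)/(S_up−S_dn) = (50.0000−50.0000)/(140.2632−106.6464) = 0.0000. V = [p*·50.0000 + (1−p*)·50.0000]/1.02 = 49.0196. B = V − Δ·S = 49.0196.
(1,1): S=152.4600. Δ = (V_up−V_dn)/(S_up−S_dn) = (0.0000−50.0000)/(184.4766−140.2632) = -1.1309. V = [p*·0.0000 + (1−p*)·50.0000]/1.02 = 32.1163. B = V − Δ·S = 204.5301.
(0,0): S=126.0000. Δ = (V_up−V_dn)/(S_up−S_dn) = (32.1163−49.0196)/(152.4600−115.9200) = -0.4626. V = [p*·32.1163 + (1−p*)·49.0196]/1.02 = 42.3440. B = V − Δ·S = 100.6313.
Self-financing check: at every node Δ·S+B equals the discounted successor values.

(0,0): Delta=-0.4626 Bond=100.6313
(1,0): Delta=0.0000 Bond=49.0196
(1,1): Delta=-1.1309 Bond=204.5301
V0=42.3440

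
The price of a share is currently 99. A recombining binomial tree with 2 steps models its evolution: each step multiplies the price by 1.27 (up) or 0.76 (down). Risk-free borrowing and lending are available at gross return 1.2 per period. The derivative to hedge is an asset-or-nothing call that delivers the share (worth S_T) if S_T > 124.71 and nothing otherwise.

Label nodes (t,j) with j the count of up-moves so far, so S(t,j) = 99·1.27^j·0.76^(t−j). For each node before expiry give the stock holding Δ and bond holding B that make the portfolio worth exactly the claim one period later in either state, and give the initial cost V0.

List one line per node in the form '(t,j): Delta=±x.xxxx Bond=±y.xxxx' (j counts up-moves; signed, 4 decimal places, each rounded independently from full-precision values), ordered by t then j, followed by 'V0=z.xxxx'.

(0,0): Delta=2.2737 Bond=-142.5627
(1,0): Delta=0.0000 Bond=0.0000
(1,1): Delta=2.4902 Bond=-198.2918
V0=82.5363

Risk-neutral probability p* = (R−d)/(u−d) = (1.2−0.76)/(1.27−0.76) = 0.8627.
At expiry t=2: V(2,0)=0.0000, V(2,1)=0.0000, V(2,2)=159.6771
(1,0): S=75.2400. Δ = (V_up−V_dn)/(S_up−S_dn) = (0.0000−0.0000)/(95.5548−57.1824) = 0.0000. V = [p*·0.0000 + (1−p*)·0.0000]/1.2 = 0.0000. B = V − Δ·S = 0.0000.
(1,1): S=125.7300. Δ = (V_up−V_dn)/(S_up−S_dn) = (159.6771−0.0000)/(159.6771−95.5548) = 2.4902. V = [p*·159.6771 + (1−p*)·0.0000]/1.2 = 114.8005. B = V − Δ·S = -198.2918.
(0,0): S=99.0000. Δ = (V_up−V_dn)/(S_up−S_dn) = (114.8005−0.0000)/(125.7300−75.2400) = 2.2737. V = [p*·114.8005 + (1−p*)·0.0000]/1.2 = 82.5363. B = V − Δ·S = -142.5627.
Root portfolio cost Δ·99+B reproduces V0=82.5363.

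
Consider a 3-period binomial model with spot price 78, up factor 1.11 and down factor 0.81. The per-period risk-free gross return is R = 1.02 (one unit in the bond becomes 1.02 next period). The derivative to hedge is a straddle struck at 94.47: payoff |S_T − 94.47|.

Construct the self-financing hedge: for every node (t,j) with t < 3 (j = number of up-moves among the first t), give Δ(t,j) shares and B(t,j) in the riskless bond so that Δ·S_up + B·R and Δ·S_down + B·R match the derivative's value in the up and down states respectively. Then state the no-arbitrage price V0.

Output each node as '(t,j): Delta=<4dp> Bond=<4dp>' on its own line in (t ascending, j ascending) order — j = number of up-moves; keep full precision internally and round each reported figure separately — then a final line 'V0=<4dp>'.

(0,0): Delta=-0.5087 Bond=58.5889
(1,0): Delta=-1.0000 Bond=90.8016
(1,1): Delta=-0.3550 Bond=46.4574
(2,0): Delta=-1.0000 Bond=92.6176
(2,1): Delta=-1.0000 Bond=92.6176
(2,2): Delta=-0.1533 Bond=28.0018
V0=18.9110

Since d<R<u, set p* = (R−d)/(u−d) = 0.7000; price each node as the discounted p*-expectation of its children.
Terminal payoffs: V(3,0)=53.0176, V(3,1)=37.6649, V(3,2)=16.6259, V(3,3)=12.2052
Node (2,0) S=51.1758: V=(p*·37.6649+(1−p*)·53.0176)/1.02=41.4418; Δ=(37.6649−53.0176)/(56.8051−41.4524)=-1.0000; B=V−Δ·S=92.6176
Node (2,1) S=70.1298: V=(p*·16.6259+(1−p*)·37.6649)/1.02=22.4878; Δ=(16.6259−37.6649)/(77.8441−56.8051)=-1.0000; B=V−Δ·S=92.6176
Node (2,2) S=96.1038: V=(p*·12.2052+(1−p*)·16.6259)/1.02=13.2661; Δ=(12.2052−16.6259)/(106.6752−77.8441)=-0.1533; B=V−Δ·S=28.0018
Node (1,0) S=63.1800: V=(p*·22.4878+(1−p*)·41.4418)/1.02=27.6216; Δ=(22.4878−41.4418)/(70.1298−51.1758)=-1.0000; B=V−Δ·S=90.8016
Node (1,1) S=86.5800: V=(p*·13.2661+(1−p*)·22.4878)/1.02=15.7183; Δ=(13.2661−22.4878)/(96.1038−70.1298)=-0.3550; B=V−Δ·S=46.4574
Node (0,0) S=78.0000: V=(p*·15.7183+(1−p*)·27.6216)/1.02=18.9110; Δ=(15.7183−27.6216)/(86.5800−63.1800)=-0.5087; B=V−Δ·S=58.5889
Check: Δ(0,0)·S0 + B(0,0) = 18.9110 = V0.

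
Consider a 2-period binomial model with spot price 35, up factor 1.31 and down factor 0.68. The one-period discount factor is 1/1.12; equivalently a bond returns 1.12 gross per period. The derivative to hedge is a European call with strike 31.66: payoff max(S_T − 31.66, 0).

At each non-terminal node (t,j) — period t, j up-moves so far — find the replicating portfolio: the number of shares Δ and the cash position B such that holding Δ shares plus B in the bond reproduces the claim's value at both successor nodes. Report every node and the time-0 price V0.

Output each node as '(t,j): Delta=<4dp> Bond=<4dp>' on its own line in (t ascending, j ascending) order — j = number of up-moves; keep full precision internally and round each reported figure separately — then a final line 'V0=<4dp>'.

(0,0): Delta=0.8033 Bond=-17.0693
(1,0): Delta=0.0000 Bond=0.0000
(1,1): Delta=0.9833 Bond=-27.3730
V0=11.0449

No-arbitrage ⇒ martingale measure with p* = (R−d)/(u−d) = 0.6984.
At expiry t=2: V(2,0)=0.0000, V(2,1)=0.0000, V(2,2)=28.4035
  t=1,j=0: stock 23.8000 → up 31.1780 (V=0.0000), down 16.1840 (V=0.0000). Price 0.0000; hedge Δ=0.0000, bond B=0.0000.
  t=1,j=1: stock 45.8500 → up 60.0635 (V=28.4035), down 31.1780 (V=0.0000). Price 17.7119; hedge Δ=0.9833, bond B=-27.3730.
  t=0,j=0: stock 35.0000 → up 45.8500 (V=17.7119), down 23.8000 (V=0.0000). Price 11.0449; hedge Δ=0.8033, bond B=-17.0693.
Check: Δ(0,0)·S0 + B(0,0) = 11.0449 = V0.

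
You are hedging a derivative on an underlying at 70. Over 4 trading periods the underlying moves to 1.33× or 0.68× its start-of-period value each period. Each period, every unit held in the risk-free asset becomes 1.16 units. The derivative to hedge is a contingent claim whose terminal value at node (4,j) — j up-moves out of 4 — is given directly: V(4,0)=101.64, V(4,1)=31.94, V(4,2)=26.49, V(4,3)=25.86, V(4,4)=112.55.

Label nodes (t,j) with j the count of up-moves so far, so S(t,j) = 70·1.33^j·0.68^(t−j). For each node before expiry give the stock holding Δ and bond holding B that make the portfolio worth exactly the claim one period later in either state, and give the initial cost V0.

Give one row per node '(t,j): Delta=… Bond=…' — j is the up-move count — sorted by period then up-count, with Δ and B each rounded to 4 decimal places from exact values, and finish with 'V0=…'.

Since d<R<u, set p* = (R−d)/(u−d) = 0.7385; price each node as the discounted p*-expectation of its children.
Terminal payoffs: V(4,0)=101.6400, V(4,1)=31.9400, V(4,2)=26.4900, V(4,3)=25.8600, V(4,4)=112.5500
(3,0): S=22.0102. Δ = (V_up−V_dn)/(S_up−S_dn) = (31.9400−101.6400)/(29.2736−14.9670) = -4.8719. V = [p*·31.9400 + (1−p*)·101.6400]/1.16 = 43.2493. B = V − Δ·S = 150.4801.
(3,1): S=43.0494. Δ = (V_up−V_dn)/(S_up−S_dn) = (26.4900−31.9400)/(57.2558−29.2736) = -0.1948. V = [p*·26.4900 + (1−p*)·31.9400]/1.16 = 24.0650. B = V − Δ·S = 32.4496.
(3,2): S=84.1996. Δ = (V_up−V_dn)/(S_up−S_dn) = (25.8600−26.4900)/(111.9855−57.2558) = -0.0115. V = [p*·25.8600 + (1−p*)·26.4900]/1.16 = 22.4351. B = V − Δ·S = 23.4044.
(3,3): S=164.6846. Δ = (V_up−V_dn)/(S_up−S_dn) = (112.5500−25.8600)/(219.0305−111.9855) = 0.8098. V = [p*·112.5500 + (1−p*)·25.8600]/1.16 = 77.4804. B = V − Δ·S = -55.8889.
(2,0): S=32.3680. Δ = (V_up−V_dn)/(S_up−S_dn) = (24.0650−43.2493)/(43.0494−22.0102) = -0.9118. V = [p*·24.0650 + (1−p*)·43.2493]/1.16 = 25.0711. B = V − Δ·S = 54.5854.
(2,1): S=63.3080. Δ = (V_up−V_dn)/(S_up−S_dn) = (22.4351−24.0650)/(84.1996−43.0494) = -0.0396. V = [p*·22.4351 + (1−p*)·24.0650]/1.16 = 19.7081. B = V − Δ·S = 22.2156.
(2,2): S=123.8230. Δ = (V_up−V_dn)/(S_up−S_dn) = (77.4804−22.4351)/(164.6846−84.1996) = 0.6839. V = [p*·77.4804 + (1−p*)·22.4351]/1.16 = 54.3827. B = V − Δ·S = -30.3023.
(1,0): S=47.6000. Δ = (V_up−V_dn)/(S_up−S_dn) = (19.7081−25.0711)/(63.3080−32.3680) = -0.1733. V = [p*·19.7081 + (1−p*)·25.0711]/1.16 = 18.1989. B = V − Δ·S = 26.4496.
(1,1): S=93.1000. Δ = (V_up−V_dn)/(S_up−S_dn) = (54.3827−19.7081)/(123.8230−63.3080) = 0.5730. V = [p*·54.3827 + (1−p*)·19.7081]/1.16 = 39.0638. B = V − Δ·S = -14.2818.
(0,0): S=70.0000. Δ = (V_up−V_dn)/(S_up−S_dn) = (39.0638−18.1989)/(93.1000−47.6000) = 0.4586. V = [p*·39.0638 + (1−p*)·18.1989]/1.16 = 28.9714. B = V − Δ·S = -3.1284.
Each (Δ,B) replicates both successor values, so the strategy is self-financing and V0 is arbitrage-free.

(0,0): Delta=0.4586 Bond=-3.1284
(1,0): Delta=-0.1733 Bond=26.4496
(1,1): Delta=0.5730 Bond=-14.2818
(2,0): Delta=-0.9118 Bond=54.5854
(2,1): Delta=-0.0396 Bond=22.2156
(2,2): Delta=0.6839 Bond=-30.3023
(3,0): Delta=-4.8719 Bond=150.4801
(3,1): Delta=-0.1948 Bond=32.4496
(3,2): Delta=-0.0115 Bond=23.4044
(3,3): Delta=0.8098 Bond=-55.8889
V0=28.9714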